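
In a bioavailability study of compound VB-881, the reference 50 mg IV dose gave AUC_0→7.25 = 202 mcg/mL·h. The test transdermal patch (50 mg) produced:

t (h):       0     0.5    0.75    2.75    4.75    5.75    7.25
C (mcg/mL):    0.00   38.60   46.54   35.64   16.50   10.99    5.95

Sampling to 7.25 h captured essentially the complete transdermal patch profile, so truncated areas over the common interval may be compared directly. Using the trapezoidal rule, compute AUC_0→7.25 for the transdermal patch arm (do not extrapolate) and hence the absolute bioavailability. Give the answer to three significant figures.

F = 0.896

Trapezoidal AUC_0→7.25 (transdermal patch):
  [0→0.5]: (0.00+38.60)/2 × 0.5 = 9.65
  [0.5→0.75]: (38.60+46.54)/2 × 0.25 = 10.6425
  [0.75→2.75]: (46.54+35.64)/2 × 2 = 82.18
  [2.75→4.75]: (35.64+16.50)/2 × 2 = 52.14
  [4.75→5.75]: (16.50+10.99)/2 × 1 = 13.745
  [5.75→7.25]: (10.99+5.95)/2 × 1.5 = 12.705
  Sum = 181.0625 mcg/mL·h
F = (AUC_ev/D_ev)/(AUC_iv/D_iv) = (181.0625/50)/(202/50) = 3.62125/4.04 = 0.8963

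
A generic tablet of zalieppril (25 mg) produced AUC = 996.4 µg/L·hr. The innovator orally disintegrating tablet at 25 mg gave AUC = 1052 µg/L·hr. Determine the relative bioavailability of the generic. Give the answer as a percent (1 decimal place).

F_rel = (AUC_test/D_test) / (AUC_ref/D_ref)
      = (996.4/25) / (1052/25)
      = 39.856 / 42.08 = 0.9471 = 94.71%

F_rel = 94.7%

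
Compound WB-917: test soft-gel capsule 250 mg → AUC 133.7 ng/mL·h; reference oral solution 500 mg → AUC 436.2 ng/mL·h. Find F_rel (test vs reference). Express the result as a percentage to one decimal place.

F_rel = (AUC_test/D_test) / (AUC_ref/D_ref)
      = (133.7/250) / (436.2/500)
      = 0.5348 / 0.8724 = 0.6130 = 61.30%

F_rel = 61.3%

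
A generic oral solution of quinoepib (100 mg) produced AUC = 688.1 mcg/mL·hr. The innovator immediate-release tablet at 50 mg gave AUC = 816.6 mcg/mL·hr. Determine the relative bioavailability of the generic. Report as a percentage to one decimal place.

F_rel = (AUC_test/D_test) / (AUC_ref/D_ref)
      = (688.1/100) / (816.6/50)
      = 6.881 / 16.332 = 0.4213 = 42.13%

F_rel = 42.1%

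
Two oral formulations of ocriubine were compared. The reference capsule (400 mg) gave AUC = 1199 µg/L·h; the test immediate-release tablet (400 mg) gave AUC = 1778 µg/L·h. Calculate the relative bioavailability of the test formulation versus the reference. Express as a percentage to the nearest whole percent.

F_rel = (AUC_test/D_test) / (AUC_ref/D_ref)
      = (1778/400) / (1199/400)
      = 4.445 / 2.9975 = 1.4829 = 148.29%

F_rel = 148%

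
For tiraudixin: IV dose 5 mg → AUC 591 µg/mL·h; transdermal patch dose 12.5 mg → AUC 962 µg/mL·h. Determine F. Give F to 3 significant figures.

F = (AUC_ev / D_ev) / (AUC_iv / D_iv)
  = (962/12.5) / (591/5)
  = 76.96 / 118.2 = 0.6511

F = 0.651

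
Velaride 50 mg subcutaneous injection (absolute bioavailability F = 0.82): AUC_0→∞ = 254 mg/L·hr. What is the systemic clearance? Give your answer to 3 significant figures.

CL = 0.161 L/hr

CL = F × Dose / AUC_0→∞
   = 0.82 × 50 / 254 = 0.161417 L/hr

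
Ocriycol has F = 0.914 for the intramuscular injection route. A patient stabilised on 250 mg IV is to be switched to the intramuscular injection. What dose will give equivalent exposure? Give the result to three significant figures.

D_intramuscular = 274 mg

For equal systemic exposure: F × D_ev = D_iv
D_ev = D_iv / F = 250 / 0.914 = 273.523 mg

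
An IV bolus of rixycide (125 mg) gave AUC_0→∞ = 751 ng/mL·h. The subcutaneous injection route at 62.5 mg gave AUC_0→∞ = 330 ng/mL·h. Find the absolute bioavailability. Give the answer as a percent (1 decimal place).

F = 87.9%

F = (AUC_ev / D_ev) / (AUC_iv / D_iv)
  = (330/62.5) / (751/125)
  = 5.28 / 6.008 = 0.8788
  = 87.88%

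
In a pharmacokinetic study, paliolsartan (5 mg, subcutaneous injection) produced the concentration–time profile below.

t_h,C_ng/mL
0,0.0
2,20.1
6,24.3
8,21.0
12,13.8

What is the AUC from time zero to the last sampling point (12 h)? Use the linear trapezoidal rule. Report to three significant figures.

Trapezoidal AUC_0→12:
  [0→2]: (0.0+20.1)/2 × 2 = 20.1
  [2→6]: (20.1+24.3)/2 × 4 = 88.8
  [6→8]: (24.3+21.0)/2 × 2 = 45.3
  [8→12]: (21.0+13.8)/2 × 4 = 69.6
  Sum = 223.8 ng/mL·h

AUC = 224 ng/mL·h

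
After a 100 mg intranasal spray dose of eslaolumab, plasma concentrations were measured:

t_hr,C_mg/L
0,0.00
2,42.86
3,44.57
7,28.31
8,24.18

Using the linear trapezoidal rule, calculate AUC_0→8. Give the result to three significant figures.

Trapezoidal AUC_0→8:
  [0→2]: (0.00+42.86)/2 × 2 = 42.86
  [2→3]: (42.86+44.57)/2 × 1 = 43.715
  [3→7]: (44.57+28.31)/2 × 4 = 145.76
  [7→8]: (28.31+24.18)/2 × 1 = 26.245
  Sum = 258.58 mg/L·hr

AUC = 259 mg/L·hr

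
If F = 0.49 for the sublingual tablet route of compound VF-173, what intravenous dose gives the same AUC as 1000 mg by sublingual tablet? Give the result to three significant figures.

Systemic exposure from an extravascular dose = F × D_ev, so the equivalent IV dose is F × D_ev.
D_iv = F × D_ev = 0.49 × 1000 = 490 mg

D_iv = 490 mg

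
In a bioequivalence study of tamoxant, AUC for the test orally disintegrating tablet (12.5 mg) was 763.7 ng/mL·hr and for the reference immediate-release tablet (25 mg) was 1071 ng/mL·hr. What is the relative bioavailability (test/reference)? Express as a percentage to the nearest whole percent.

F_rel = (AUC_test/D_test) / (AUC_ref/D_ref)
      = (763.7/12.5) / (1071/25)
      = 61.096 / 42.84 = 1.4261 = 142.61%

F_rel = 143%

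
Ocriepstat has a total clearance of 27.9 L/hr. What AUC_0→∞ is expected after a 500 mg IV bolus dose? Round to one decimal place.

AUC_0→∞ = Dose_iv / CL
        = 500 / 27.9 = 17.9211 mg/L·hr

AUC = 17.9 mg/L·hr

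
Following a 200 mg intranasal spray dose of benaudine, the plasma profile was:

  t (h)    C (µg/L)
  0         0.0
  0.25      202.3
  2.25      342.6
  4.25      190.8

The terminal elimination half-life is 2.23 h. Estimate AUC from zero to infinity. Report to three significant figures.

AUC = 1720 µg/L·h

Trapezoidal AUC_0→4.25:
  [0→0.25]: (0.0+202.3)/2 × 0.25 = 25.2875
  [0.25→2.25]: (202.3+342.6)/2 × 2 = 544.9
  [2.25→4.25]: (342.6+190.8)/2 × 2 = 533.4
  Sum = 1103.5875 µg/L·h
k_e = ln2 / t½ = 0.693147 / 2.23 = 0.3108 h^-1
Extrapolated tail: C_last / k_e = 190.8 / 0.3108 = 613.900
AUC_0→∞ = 1103.5875 + 613.900 = 1717.4875 µg/L·h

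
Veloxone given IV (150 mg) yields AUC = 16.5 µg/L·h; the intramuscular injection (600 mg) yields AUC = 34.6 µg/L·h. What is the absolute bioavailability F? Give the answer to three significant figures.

F = (AUC_ev / D_ev) / (AUC_iv / D_iv)
  = (34.6/600) / (16.5/150)
  = 0.0576667 / 0.11 = 0.5242

F = 0.524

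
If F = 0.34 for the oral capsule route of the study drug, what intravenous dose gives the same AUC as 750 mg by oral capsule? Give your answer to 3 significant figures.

Systemic exposure from an extravascular dose = F × D_ev, so the equivalent IV dose is F × D_ev.
D_iv = F × D_ev = 0.34 × 750 = 255 mg

D_iv = 255 mg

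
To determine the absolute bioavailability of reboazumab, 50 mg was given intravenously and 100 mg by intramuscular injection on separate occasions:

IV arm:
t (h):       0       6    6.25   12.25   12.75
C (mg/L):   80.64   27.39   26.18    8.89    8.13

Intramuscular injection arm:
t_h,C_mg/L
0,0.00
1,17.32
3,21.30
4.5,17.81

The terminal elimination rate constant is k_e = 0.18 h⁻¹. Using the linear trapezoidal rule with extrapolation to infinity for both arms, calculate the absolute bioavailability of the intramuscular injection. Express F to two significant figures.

F = 0.18

Trapezoidal AUC_0→12.75 (IV):
  [0→6]: (80.64+27.39)/2 × 6 = 324.09
  [6→6.25]: (27.39+26.18)/2 × 0.25 = 6.69625
  [6.25→12.25]: (26.18+8.89)/2 × 6 = 105.21
  [12.25→12.75]: (8.89+8.13)/2 × 0.5 = 4.255
  Sum = 440.25125 mg/L·h
IV tail: 8.13/0.18 = 45.167; AUC_iv,0→∞ = 440.25125 + 45.167 = 485.41825 mg/L·h
Trapezoidal AUC_0→4.5 (intramuscular injection):
  [0→1]: (0.00+17.32)/2 × 1 = 8.66
  [1→3]: (17.32+21.30)/2 × 2 = 38.62
  [3→4.5]: (21.30+17.81)/2 × 1.5 = 29.3325
  Sum = 76.6125 mg/L·h
intramuscular injection tail: 17.81/0.18 = 98.944; AUC_ev,0→∞ = 76.6125 + 98.944 = 175.5565 mg/L·h
F = (AUC_ev/D_ev)/(AUC_iv/D_iv) = (175.5565/100)/(485.41825/50) = 1.755565/9.708365 = 0.1808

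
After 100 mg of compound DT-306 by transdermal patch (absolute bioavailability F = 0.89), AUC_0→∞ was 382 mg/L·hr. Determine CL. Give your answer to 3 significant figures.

CL = 0.233 L/hr

CL = F × Dose / AUC_0→∞
   = 0.89 × 100 / 382 = 0.232984 L/hr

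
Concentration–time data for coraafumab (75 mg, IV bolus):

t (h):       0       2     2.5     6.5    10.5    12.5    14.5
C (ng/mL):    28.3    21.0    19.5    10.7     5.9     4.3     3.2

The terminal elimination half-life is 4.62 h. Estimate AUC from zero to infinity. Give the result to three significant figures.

Trapezoidal AUC_0→14.5:
  [0→2]: (28.3+21.0)/2 × 2 = 49.3
  [2→2.5]: (21.0+19.5)/2 × 0.5 = 10.125
  [2.5→6.5]: (19.5+10.7)/2 × 4 = 60.4
  [6.5→10.5]: (10.7+5.9)/2 × 4 = 33.2
  [10.5→12.5]: (5.9+4.3)/2 × 2 = 10.2
  [12.5→14.5]: (4.3+3.2)/2 × 2 = 7.5
  Sum = 170.725 ng/mL·h
k_e = ln2 / t½ = 0.693147 / 4.62 = 0.1500 h^-1
Extrapolated tail: C_last / k_e = 3.2 / 0.15 = 21.333
AUC_0→∞ = 170.725 + 21.333 = 192.058 ng/mL·h

AUC = 192 ng/mL·h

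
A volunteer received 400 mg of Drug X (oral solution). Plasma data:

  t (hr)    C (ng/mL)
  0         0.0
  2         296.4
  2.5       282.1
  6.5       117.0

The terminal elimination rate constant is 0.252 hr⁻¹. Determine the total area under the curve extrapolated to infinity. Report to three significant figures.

Trapezoidal AUC_0→6.5:
  [0→2]: (0.0+296.4)/2 × 2 = 296.4
  [2→2.5]: (296.4+282.1)/2 × 0.5 = 144.625
  [2.5→6.5]: (282.1+117.0)/2 × 4 = 798.2
  Sum = 1239.225 ng/mL·hr
Extrapolated tail: C_last / k_e = 117.0 / 0.252 = 464.286
AUC_0→∞ = 1239.225 + 464.286 = 1703.511 ng/mL·hr

AUC = 1700 ng/mL·hr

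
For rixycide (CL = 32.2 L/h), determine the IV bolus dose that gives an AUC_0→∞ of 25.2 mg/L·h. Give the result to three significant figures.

Dose = 811 mg

Dose_iv = CL × AUC_0→∞
     = 32.2 × 25.2 = 811.44 mg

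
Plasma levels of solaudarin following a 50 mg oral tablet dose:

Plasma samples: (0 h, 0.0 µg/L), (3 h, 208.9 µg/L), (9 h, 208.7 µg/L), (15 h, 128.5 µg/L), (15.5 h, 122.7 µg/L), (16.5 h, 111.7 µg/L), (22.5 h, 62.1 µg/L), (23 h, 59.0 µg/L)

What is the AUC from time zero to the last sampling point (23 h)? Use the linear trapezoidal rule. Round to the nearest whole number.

Trapezoidal AUC_0→23:
  [0→3]: (0.0+208.9)/2 × 3 = 313.35
  [3→9]: (208.9+208.7)/2 × 6 = 1252.8
  [9→15]: (208.7+128.5)/2 × 6 = 1011.6
  [15→15.5]: (128.5+122.7)/2 × 0.5 = 62.8
  [15.5→16.5]: (122.7+111.7)/2 × 1 = 117.2
  [16.5→22.5]: (111.7+62.1)/2 × 6 = 521.4
  [22.5→23]: (62.1+59.0)/2 × 0.5 = 30.275
  Sum = 3309.425 µg/L·h

AUC = 3309 µg/L·h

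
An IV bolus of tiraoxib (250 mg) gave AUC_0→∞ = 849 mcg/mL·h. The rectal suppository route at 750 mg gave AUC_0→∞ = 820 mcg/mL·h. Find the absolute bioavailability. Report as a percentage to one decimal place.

F = (AUC_ev / D_ev) / (AUC_iv / D_iv)
  = (820/750) / (849/250)
  = 1.09333 / 3.396 = 0.3219
  = 32.19%

F = 32.2%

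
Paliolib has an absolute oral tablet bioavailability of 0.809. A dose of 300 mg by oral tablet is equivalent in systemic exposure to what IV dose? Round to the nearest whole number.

Systemic exposure from an extravascular dose = F × D_ev, so the equivalent IV dose is F × D_ev.
D_iv = F × D_ev = 0.809 × 300 = 242.7 mg

D_iv = 243 mg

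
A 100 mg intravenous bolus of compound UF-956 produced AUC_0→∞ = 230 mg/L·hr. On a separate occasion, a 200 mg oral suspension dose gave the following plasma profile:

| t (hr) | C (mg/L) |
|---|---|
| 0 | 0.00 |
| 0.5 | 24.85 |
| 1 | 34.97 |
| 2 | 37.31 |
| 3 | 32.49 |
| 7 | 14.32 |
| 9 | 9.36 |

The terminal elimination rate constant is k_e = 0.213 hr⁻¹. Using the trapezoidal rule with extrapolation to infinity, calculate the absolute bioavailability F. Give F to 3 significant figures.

Trapezoidal AUC_0→9 (oral suspension):
  [0→0.5]: (0.00+24.85)/2 × 0.5 = 6.2125
  [0.5→1]: (24.85+34.97)/2 × 0.5 = 14.955
  [1→2]: (34.97+37.31)/2 × 1 = 36.14
  [2→3]: (37.31+32.49)/2 × 1 = 34.9
  [3→7]: (32.49+14.32)/2 × 4 = 93.62
  [7→9]: (14.32+9.36)/2 × 2 = 23.68
  Sum = 209.5075 mg/L·hr
Tail: C_last/k_e = 9.36/0.213 = 43.944
AUC_0→∞ (oral suspension) = 209.5075 + 43.944 = 253.4515 mg/L·hr
F = (AUC_ev/D_ev)/(AUC_iv/D_iv) = (253.4515/200)/(230/100) = 1.2672575/2.3 = 0.5510

F = 0.551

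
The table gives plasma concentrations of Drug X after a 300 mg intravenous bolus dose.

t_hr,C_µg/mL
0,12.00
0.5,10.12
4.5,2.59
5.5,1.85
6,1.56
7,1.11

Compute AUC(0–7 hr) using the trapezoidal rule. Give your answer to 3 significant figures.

Trapezoidal AUC_0→7:
  [0→0.5]: (12.00+10.12)/2 × 0.5 = 5.53
  [0.5→4.5]: (10.12+2.59)/2 × 4 = 25.42
  [4.5→5.5]: (2.59+1.85)/2 × 1 = 2.22
  [5.5→6]: (1.85+1.56)/2 × 0.5 = 0.8525
  [6→7]: (1.56+1.11)/2 × 1 = 1.335
  Sum = 35.3575 µg/mL·hr

AUC = 35.4 µg/mL·hr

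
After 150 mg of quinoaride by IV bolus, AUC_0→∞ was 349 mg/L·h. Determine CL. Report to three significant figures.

CL = 0.430 L/h

CL = Dose_iv / AUC_0→∞
   = 150 / 349 = 0.429799 L/h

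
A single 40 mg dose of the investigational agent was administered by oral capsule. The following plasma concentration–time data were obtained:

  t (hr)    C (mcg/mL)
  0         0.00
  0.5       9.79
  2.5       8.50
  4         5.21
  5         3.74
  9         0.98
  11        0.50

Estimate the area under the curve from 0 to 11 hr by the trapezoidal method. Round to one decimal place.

Trapezoidal AUC_0→11:
  [0→0.5]: (0.00+9.79)/2 × 0.5 = 2.4475
  [0.5→2.5]: (9.79+8.50)/2 × 2 = 18.29
  [2.5→4]: (8.50+5.21)/2 × 1.5 = 10.2825
  [4→5]: (5.21+3.74)/2 × 1 = 4.475
  [5→9]: (3.74+0.98)/2 × 4 = 9.44
  [9→11]: (0.98+0.50)/2 × 2 = 1.48
  Sum = 46.415 mcg/mL·hr

AUC = 46.4 mcg/mL·hr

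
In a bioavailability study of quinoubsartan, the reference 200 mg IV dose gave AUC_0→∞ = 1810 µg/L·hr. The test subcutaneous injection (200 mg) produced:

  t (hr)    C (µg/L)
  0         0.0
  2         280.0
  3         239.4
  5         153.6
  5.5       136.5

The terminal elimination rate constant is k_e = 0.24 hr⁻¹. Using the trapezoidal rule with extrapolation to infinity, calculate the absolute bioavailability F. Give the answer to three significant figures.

F = 0.870

Trapezoidal AUC_0→5.5 (subcutaneous injection):
  [0→2]: (0.0+280.0)/2 × 2 = 280.0
  [2→3]: (280.0+239.4)/2 × 1 = 259.7
  [3→5]: (239.4+153.6)/2 × 2 = 393.0
  [5→5.5]: (153.6+136.5)/2 × 0.5 = 72.525
  Sum = 1005.225 µg/L·hr
Tail: C_last/k_e = 136.5/0.24 = 568.750
AUC_0→∞ (subcutaneous injection) = 1005.225 + 568.750 = 1573.975 µg/L·hr
F = (AUC_ev/D_ev)/(AUC_iv/D_iv) = (1573.975/200)/(1810/200) = 7.869875/9.05 = 0.8696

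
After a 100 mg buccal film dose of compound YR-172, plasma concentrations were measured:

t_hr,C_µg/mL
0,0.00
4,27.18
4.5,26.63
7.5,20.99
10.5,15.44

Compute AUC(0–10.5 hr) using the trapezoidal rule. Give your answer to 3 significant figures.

Trapezoidal AUC_0→10.5:
  [0→4]: (0.00+27.18)/2 × 4 = 54.36
  [4→4.5]: (27.18+26.63)/2 × 0.5 = 13.4525
  [4.5→7.5]: (26.63+20.99)/2 × 3 = 71.43
  [7.5→10.5]: (20.99+15.44)/2 × 3 = 54.645
  Sum = 193.8875 µg/mL·hr

AUC = 194 µg/mL·hr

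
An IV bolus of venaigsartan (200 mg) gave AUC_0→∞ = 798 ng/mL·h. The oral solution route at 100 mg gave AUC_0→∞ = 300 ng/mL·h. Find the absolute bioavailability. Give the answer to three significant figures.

F = 0.752

F = (AUC_ev / D_ev) / (AUC_iv / D_iv)
  = (300/100) / (798/200)
  = 3 / 3.99 = 0.7519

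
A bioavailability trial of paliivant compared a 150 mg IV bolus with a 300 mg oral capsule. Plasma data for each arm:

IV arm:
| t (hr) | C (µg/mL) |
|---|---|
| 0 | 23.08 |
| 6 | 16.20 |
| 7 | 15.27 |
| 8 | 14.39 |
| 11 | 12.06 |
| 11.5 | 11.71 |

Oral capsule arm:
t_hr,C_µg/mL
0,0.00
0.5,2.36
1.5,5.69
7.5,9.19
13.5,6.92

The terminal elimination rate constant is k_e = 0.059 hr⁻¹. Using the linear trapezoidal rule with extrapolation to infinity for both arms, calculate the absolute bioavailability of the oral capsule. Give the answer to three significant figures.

Trapezoidal AUC_0→11.5 (IV):
  [0→6]: (23.08+16.20)/2 × 6 = 117.84
  [6→7]: (16.20+15.27)/2 × 1 = 15.735
  [7→8]: (15.27+14.39)/2 × 1 = 14.83
  [8→11]: (14.39+12.06)/2 × 3 = 39.675
  [11→11.5]: (12.06+11.71)/2 × 0.5 = 5.9425
  Sum = 194.0225 µg/mL·hr
IV tail: 11.71/0.059 = 198.475; AUC_iv,0→∞ = 194.0225 + 198.475 = 392.4975 µg/mL·hr
Trapezoidal AUC_0→13.5 (oral capsule):
  [0→0.5]: (0.00+2.36)/2 × 0.5 = 0.59
  [0.5→1.5]: (2.36+5.69)/2 × 1 = 4.025
  [1.5→7.5]: (5.69+9.19)/2 × 6 = 44.64
  [7.5→13.5]: (9.19+6.92)/2 × 6 = 48.33
  Sum = 97.585 µg/mL·hr
oral capsule tail: 6.92/0.059 = 117.288; AUC_ev,0→∞ = 97.585 + 117.288 = 214.873 µg/mL·hr
F = (AUC_ev/D_ev)/(AUC_iv/D_iv) = (214.873/300)/(392.4975/150) = 0.716243/2.61665 = 0.2737

F = 0.274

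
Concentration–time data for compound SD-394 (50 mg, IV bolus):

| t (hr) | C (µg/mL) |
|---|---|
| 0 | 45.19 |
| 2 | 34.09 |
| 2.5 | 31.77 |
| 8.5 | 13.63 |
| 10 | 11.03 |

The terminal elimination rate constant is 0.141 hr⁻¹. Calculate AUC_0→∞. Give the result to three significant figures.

AUC = 329 µg/mL·hr

Trapezoidal AUC_0→10:
  [0→2]: (45.19+34.09)/2 × 2 = 79.28
  [2→2.5]: (34.09+31.77)/2 × 0.5 = 16.465
  [2.5→8.5]: (31.77+13.63)/2 × 6 = 136.2
  [8.5→10]: (13.63+11.03)/2 × 1.5 = 18.495
  Sum = 250.44 µg/mL·hr
Extrapolated tail: C_last / k_e = 11.03 / 0.141 = 78.227
AUC_0→∞ = 250.44 + 78.227 = 328.667 µg/mL·hr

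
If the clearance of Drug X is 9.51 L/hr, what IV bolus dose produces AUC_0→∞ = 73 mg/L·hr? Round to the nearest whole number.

Dose = 694 mg

Dose_iv = CL × AUC_0→∞
     = 9.51 × 73 = 694.23 mg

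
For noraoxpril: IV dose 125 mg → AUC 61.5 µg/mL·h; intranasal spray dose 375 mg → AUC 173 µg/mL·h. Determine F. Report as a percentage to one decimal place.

F = (AUC_ev / D_ev) / (AUC_iv / D_iv)
  = (173/375) / (61.5/125)
  = 0.461333 / 0.492 = 0.9377
  = 93.77%

F = 93.8%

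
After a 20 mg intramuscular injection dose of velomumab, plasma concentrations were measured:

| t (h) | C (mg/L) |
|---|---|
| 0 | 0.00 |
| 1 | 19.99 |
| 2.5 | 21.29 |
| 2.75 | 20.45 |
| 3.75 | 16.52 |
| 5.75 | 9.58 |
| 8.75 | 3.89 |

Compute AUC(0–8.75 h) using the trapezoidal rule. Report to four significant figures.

AUC = 111.0 mg/L·h

Trapezoidal AUC_0→8.75:
  [0→1]: (0.00+19.99)/2 × 1 = 9.995
  [1→2.5]: (19.99+21.29)/2 × 1.5 = 30.96
  [2.5→2.75]: (21.29+20.45)/2 × 0.25 = 5.2175
  [2.75→3.75]: (20.45+16.52)/2 × 1 = 18.485
  [3.75→5.75]: (16.52+9.58)/2 × 2 = 26.1
  [5.75→8.75]: (9.58+3.89)/2 × 3 = 20.205
  Sum = 110.9625 mg/L·h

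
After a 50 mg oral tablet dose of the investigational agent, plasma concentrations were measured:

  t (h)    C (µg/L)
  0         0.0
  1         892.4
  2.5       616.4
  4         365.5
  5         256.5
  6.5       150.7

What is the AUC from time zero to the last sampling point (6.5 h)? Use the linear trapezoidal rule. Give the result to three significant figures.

Trapezoidal AUC_0→6.5:
  [0→1]: (0.0+892.4)/2 × 1 = 446.2
  [1→2.5]: (892.4+616.4)/2 × 1.5 = 1131.6
  [2.5→4]: (616.4+365.5)/2 × 1.5 = 736.425
  [4→5]: (365.5+256.5)/2 × 1 = 311.0
  [5→6.5]: (256.5+150.7)/2 × 1.5 = 305.4
  Sum = 2930.625 µg/L·h

AUC = 2930 µg/L·h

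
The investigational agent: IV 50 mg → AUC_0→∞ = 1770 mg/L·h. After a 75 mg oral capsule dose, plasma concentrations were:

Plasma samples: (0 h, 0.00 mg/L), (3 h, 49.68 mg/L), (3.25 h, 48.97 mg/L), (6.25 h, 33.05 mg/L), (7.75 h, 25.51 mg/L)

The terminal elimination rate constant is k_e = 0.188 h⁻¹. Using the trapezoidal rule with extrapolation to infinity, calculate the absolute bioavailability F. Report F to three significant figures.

Trapezoidal AUC_0→7.75 (oral capsule):
  [0→3]: (0.00+49.68)/2 × 3 = 74.52
  [3→3.25]: (49.68+48.97)/2 × 0.25 = 12.33125
  [3.25→6.25]: (48.97+33.05)/2 × 3 = 123.03
  [6.25→7.75]: (33.05+25.51)/2 × 1.5 = 43.92
  Sum = 253.80125 mg/L·h
Tail: C_last/k_e = 25.51/0.188 = 135.691
AUC_0→∞ (oral capsule) = 253.80125 + 135.691 = 389.49225 mg/L·h
F = (AUC_ev/D_ev)/(AUC_iv/D_iv) = (389.49225/75)/(1770/50) = 5.19323/35.4 = 0.1467

F = 0.147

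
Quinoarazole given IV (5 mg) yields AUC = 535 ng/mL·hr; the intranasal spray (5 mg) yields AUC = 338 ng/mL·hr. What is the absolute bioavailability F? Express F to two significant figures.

F = (AUC_ev / D_ev) / (AUC_iv / D_iv)
  = (338/5) / (535/5)
  = 67.6 / 107 = 0.6318

F = 0.63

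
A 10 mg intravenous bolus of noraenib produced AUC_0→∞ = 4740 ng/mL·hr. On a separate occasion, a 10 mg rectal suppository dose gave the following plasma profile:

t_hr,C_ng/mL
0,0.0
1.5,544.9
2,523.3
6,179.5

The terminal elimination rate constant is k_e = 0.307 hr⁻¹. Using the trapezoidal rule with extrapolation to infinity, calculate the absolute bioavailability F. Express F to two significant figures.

F = 0.56

Trapezoidal AUC_0→6 (rectal suppository):
  [0→1.5]: (0.0+544.9)/2 × 1.5 = 408.675
  [1.5→2]: (544.9+523.3)/2 × 0.5 = 267.05
  [2→6]: (523.3+179.5)/2 × 4 = 1405.6
  Sum = 2081.325 ng/mL·hr
Tail: C_last/k_e = 179.5/0.307 = 584.691
AUC_0→∞ (rectal suppository) = 2081.325 + 584.691 = 2666.016 ng/mL·hr
F = (AUC_ev/D_ev)/(AUC_iv/D_iv) = (2666.016/10)/(4740/10) = 266.6016/474 = 0.5625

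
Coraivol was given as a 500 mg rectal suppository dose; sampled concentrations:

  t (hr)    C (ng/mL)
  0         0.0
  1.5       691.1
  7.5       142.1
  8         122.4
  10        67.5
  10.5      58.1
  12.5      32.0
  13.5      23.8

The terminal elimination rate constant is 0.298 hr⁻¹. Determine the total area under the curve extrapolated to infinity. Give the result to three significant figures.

AUC = 3500 ng/mL·hr

Trapezoidal AUC_0→13.5:
  [0→1.5]: (0.0+691.1)/2 × 1.5 = 518.325
  [1.5→7.5]: (691.1+142.1)/2 × 6 = 2499.6
  [7.5→8]: (142.1+122.4)/2 × 0.5 = 66.125
  [8→10]: (122.4+67.5)/2 × 2 = 189.9
  [10→10.5]: (67.5+58.1)/2 × 0.5 = 31.4
  [10.5→12.5]: (58.1+32.0)/2 × 2 = 90.1
  [12.5→13.5]: (32.0+23.8)/2 × 1 = 27.9
  Sum = 3423.35 ng/mL·hr
Extrapolated tail: C_last / k_e = 23.8 / 0.298 = 79.866
AUC_0→∞ = 3423.35 + 79.866 = 3503.216 ng/mL·hr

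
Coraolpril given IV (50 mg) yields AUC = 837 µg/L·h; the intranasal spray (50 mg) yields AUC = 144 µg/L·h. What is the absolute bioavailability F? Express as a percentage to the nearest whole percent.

F = (AUC_ev / D_ev) / (AUC_iv / D_iv)
  = (144/50) / (837/50)
  = 2.88 / 16.74 = 0.1720
  = 17.20%

F = 17%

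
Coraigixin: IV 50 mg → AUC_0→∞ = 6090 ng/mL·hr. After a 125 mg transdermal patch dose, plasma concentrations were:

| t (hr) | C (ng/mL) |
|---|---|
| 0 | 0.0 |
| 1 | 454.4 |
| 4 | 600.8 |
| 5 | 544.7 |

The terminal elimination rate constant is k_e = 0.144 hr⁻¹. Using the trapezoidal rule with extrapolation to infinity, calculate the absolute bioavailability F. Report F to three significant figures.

Trapezoidal AUC_0→5 (transdermal patch):
  [0→1]: (0.0+454.4)/2 × 1 = 227.2
  [1→4]: (454.4+600.8)/2 × 3 = 1582.8
  [4→5]: (600.8+544.7)/2 × 1 = 572.75
  Sum = 2382.75 ng/mL·hr
Tail: C_last/k_e = 544.7/0.144 = 3782.639
AUC_0→∞ (transdermal patch) = 2382.75 + 3782.639 = 6165.389 ng/mL·hr
F = (AUC_ev/D_ev)/(AUC_iv/D_iv) = (6165.389/125)/(6090/50) = 49.323112/121.8 = 0.4050

F = 0.405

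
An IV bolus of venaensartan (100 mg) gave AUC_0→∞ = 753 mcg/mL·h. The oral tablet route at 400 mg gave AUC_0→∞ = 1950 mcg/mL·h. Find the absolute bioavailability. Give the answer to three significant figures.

F = (AUC_ev / D_ev) / (AUC_iv / D_iv)
  = (1950/400) / (753/100)
  = 4.875 / 7.53 = 0.6474

F = 0.647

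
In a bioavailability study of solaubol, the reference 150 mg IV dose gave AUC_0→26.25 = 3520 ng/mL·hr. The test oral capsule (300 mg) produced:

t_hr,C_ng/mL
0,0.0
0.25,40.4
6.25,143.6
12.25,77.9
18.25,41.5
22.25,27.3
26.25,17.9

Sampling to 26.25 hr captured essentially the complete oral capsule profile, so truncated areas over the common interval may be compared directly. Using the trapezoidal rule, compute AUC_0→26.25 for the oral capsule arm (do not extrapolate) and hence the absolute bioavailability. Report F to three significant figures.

F = 0.257

Trapezoidal AUC_0→26.25 (oral capsule):
  [0→0.25]: (0.0+40.4)/2 × 0.25 = 5.05
  [0.25→6.25]: (40.4+143.6)/2 × 6 = 552.0
  [6.25→12.25]: (143.6+77.9)/2 × 6 = 664.5
  [12.25→18.25]: (77.9+41.5)/2 × 6 = 358.2
  [18.25→22.25]: (41.5+27.3)/2 × 4 = 137.6
  [22.25→26.25]: (27.3+17.9)/2 × 4 = 90.4
  Sum = 1807.75 ng/mL·hr
F = (AUC_ev/D_ev)/(AUC_iv/D_iv) = (1807.75/300)/(3520/150) = 6.02583/23.4667 = 0.2568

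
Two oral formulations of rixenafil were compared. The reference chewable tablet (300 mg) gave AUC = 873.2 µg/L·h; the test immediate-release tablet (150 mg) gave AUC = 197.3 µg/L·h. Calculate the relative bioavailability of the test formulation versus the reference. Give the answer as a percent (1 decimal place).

F_rel = (AUC_test/D_test) / (AUC_ref/D_ref)
      = (197.3/150) / (873.2/300)
      = 1.31533 / 2.91067 = 0.4519 = 45.19%

F_rel = 45.2%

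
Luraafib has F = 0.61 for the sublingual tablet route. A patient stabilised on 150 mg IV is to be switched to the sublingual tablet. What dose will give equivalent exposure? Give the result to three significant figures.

For equal systemic exposure: F × D_ev = D_iv
D_ev = D_iv / F = 150 / 0.61 = 245.902 mg

D_sublingual = 246 mg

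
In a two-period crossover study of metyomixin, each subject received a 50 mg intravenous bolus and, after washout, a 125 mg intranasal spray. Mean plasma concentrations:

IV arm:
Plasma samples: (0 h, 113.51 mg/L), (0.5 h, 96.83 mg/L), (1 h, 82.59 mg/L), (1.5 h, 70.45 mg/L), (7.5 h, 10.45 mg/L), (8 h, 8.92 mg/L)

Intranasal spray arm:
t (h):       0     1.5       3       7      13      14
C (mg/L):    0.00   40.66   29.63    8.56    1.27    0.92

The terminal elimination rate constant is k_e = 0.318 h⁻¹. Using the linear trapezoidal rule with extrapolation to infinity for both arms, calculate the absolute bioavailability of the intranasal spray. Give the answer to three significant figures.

Trapezoidal AUC_0→8 (IV):
  [0→0.5]: (113.51+96.83)/2 × 0.5 = 52.585
  [0.5→1]: (96.83+82.59)/2 × 0.5 = 44.855
  [1→1.5]: (82.59+70.45)/2 × 0.5 = 38.26
  [1.5→7.5]: (70.45+10.45)/2 × 6 = 242.7
  [7.5→8]: (10.45+8.92)/2 × 0.5 = 4.8425
  Sum = 383.2425 mg/L·h
IV tail: 8.92/0.318 = 28.050; AUC_iv,0→∞ = 383.2425 + 28.050 = 411.2925 mg/L·h
Trapezoidal AUC_0→14 (intranasal spray):
  [0→1.5]: (0.00+40.66)/2 × 1.5 = 30.495
  [1.5→3]: (40.66+29.63)/2 × 1.5 = 52.7175
  [3→7]: (29.63+8.56)/2 × 4 = 76.38
  [7→13]: (8.56+1.27)/2 × 6 = 29.49
  [13→14]: (1.27+0.92)/2 × 1 = 1.095
  Sum = 190.1775 mg/L·h
intranasal spray tail: 0.92/0.318 = 2.893; AUC_ev,0→∞ = 190.1775 + 2.893 = 193.0705 mg/L·h
F = (AUC_ev/D_ev)/(AUC_iv/D_iv) = (193.0705/125)/(411.2925/50) = 1.544564/8.22585 = 0.1878

F = 0.188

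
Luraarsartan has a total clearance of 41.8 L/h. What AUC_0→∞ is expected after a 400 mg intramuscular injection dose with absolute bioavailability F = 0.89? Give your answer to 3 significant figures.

AUC_0→∞ = F × Dose / CL
        = 0.89 × 400 / 41.8 = 8.51675 mg/L·h

AUC = 8.52 mg/L·h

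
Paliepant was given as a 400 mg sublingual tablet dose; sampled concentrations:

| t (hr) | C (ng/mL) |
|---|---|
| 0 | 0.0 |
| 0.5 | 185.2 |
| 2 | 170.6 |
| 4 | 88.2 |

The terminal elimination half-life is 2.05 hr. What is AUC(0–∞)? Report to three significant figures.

AUC = 833 ng/mL·hr

Trapezoidal AUC_0→4:
  [0→0.5]: (0.0+185.2)/2 × 0.5 = 46.3
  [0.5→2]: (185.2+170.6)/2 × 1.5 = 266.85
  [2→4]: (170.6+88.2)/2 × 2 = 258.8
  Sum = 571.95 ng/mL·hr
k_e = ln2 / t½ = 0.693147 / 2.05 = 0.3381 hr^-1
Extrapolated tail: C_last / k_e = 88.2 / 0.3381 = 260.870
AUC_0→∞ = 571.95 + 260.870 = 832.82 ng/mL·hr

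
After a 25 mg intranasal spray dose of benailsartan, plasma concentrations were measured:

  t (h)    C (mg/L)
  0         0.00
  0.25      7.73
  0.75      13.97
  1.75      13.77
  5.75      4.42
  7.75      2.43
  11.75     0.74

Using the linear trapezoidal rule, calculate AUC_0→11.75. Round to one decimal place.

AUC = 69.8 mg/L·h

Trapezoidal AUC_0→11.75:
  [0→0.25]: (0.00+7.73)/2 × 0.25 = 0.96625
  [0.25→0.75]: (7.73+13.97)/2 × 0.5 = 5.425
  [0.75→1.75]: (13.97+13.77)/2 × 1 = 13.87
  [1.75→5.75]: (13.77+4.42)/2 × 4 = 36.38
  [5.75→7.75]: (4.42+2.43)/2 × 2 = 6.85
  [7.75→11.75]: (2.43+0.74)/2 × 4 = 6.34
  Sum = 69.83125 mg/L·h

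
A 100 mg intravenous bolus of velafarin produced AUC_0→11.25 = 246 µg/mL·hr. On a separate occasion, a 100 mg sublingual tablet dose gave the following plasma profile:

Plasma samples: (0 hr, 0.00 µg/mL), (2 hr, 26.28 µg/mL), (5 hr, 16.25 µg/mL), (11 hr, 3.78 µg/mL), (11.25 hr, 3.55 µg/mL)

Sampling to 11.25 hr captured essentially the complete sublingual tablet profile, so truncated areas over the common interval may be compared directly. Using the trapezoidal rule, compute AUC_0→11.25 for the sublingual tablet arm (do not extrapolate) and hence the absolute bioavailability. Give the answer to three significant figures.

F = 0.614

Trapezoidal AUC_0→11.25 (sublingual tablet):
  [0→2]: (0.00+26.28)/2 × 2 = 26.28
  [2→5]: (26.28+16.25)/2 × 3 = 63.795
  [5→11]: (16.25+3.78)/2 × 6 = 60.09
  [11→11.25]: (3.78+3.55)/2 × 0.25 = 0.91625
  Sum = 151.08125 µg/mL·hr
F = (AUC_ev/D_ev)/(AUC_iv/D_iv) = (151.08125/100)/(246/100) = 1.5108125/2.46 = 0.6142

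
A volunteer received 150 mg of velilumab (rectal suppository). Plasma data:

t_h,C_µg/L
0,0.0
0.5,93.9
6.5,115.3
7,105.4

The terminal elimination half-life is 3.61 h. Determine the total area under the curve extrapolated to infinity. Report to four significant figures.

AUC = 1255 µg/L·h

Trapezoidal AUC_0→7:
  [0→0.5]: (0.0+93.9)/2 × 0.5 = 23.475
  [0.5→6.5]: (93.9+115.3)/2 × 6 = 627.6
  [6.5→7]: (115.3+105.4)/2 × 0.5 = 55.175
  Sum = 706.25 µg/L·h
k_e = ln2 / t½ = 0.693147 / 3.61 = 0.1920 h^-1
Extrapolated tail: C_last / k_e = 105.4 / 0.192 = 548.958
AUC_0→∞ = 706.25 + 548.958 = 1255.208 µg/L·h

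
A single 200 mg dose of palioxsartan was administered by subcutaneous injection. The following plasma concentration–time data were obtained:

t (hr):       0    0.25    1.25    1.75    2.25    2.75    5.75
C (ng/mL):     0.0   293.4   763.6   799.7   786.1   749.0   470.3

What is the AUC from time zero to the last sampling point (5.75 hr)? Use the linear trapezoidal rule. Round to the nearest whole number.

AUC = 3565 ng/mL·hr

Trapezoidal AUC_0→5.75:
  [0→0.25]: (0.0+293.4)/2 × 0.25 = 36.675
  [0.25→1.25]: (293.4+763.6)/2 × 1 = 528.5
  [1.25→1.75]: (763.6+799.7)/2 × 0.5 = 390.825
  [1.75→2.25]: (799.7+786.1)/2 × 0.5 = 396.45
  [2.25→2.75]: (786.1+749.0)/2 × 0.5 = 383.775
  [2.75→5.75]: (749.0+470.3)/2 × 3 = 1828.95
  Sum = 3565.175 ng/mL·hr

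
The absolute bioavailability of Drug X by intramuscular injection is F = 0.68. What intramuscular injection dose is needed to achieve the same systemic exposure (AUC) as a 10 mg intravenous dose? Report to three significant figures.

For equal systemic exposure: F × D_ev = D_iv
D_ev = D_iv / F = 10 / 0.68 = 14.7059 mg

D_intramuscular = 14.7 mg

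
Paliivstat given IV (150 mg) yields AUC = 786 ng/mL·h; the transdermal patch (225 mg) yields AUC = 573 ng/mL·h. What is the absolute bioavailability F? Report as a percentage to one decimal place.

F = (AUC_ev / D_ev) / (AUC_iv / D_iv)
  = (573/225) / (786/150)
  = 2.54667 / 5.24 = 0.4860
  = 48.60%

F = 48.6%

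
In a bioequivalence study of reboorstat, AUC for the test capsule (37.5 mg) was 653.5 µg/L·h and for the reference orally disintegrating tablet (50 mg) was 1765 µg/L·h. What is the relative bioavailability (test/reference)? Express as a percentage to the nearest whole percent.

F_rel = 49%

F_rel = (AUC_test/D_test) / (AUC_ref/D_ref)
      = (653.5/37.5) / (1765/50)
      = 17.4267 / 35.3 = 0.4937 = 49.37%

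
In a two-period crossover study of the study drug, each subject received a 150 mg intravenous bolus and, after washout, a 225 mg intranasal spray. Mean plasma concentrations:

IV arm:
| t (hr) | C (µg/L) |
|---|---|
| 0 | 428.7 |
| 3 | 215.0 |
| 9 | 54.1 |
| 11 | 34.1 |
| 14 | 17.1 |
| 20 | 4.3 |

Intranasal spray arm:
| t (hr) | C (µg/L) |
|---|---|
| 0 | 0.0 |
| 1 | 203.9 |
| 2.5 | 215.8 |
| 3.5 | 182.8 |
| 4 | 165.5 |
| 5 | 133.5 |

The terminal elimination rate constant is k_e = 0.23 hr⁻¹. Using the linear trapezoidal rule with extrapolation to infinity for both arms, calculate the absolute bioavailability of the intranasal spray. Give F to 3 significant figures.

Trapezoidal AUC_0→20 (IV):
  [0→3]: (428.7+215.0)/2 × 3 = 965.55
  [3→9]: (215.0+54.1)/2 × 6 = 807.3
  [9→11]: (54.1+34.1)/2 × 2 = 88.2
  [11→14]: (34.1+17.1)/2 × 3 = 76.8
  [14→20]: (17.1+4.3)/2 × 6 = 64.2
  Sum = 2002.05 µg/L·hr
IV tail: 4.3/0.23 = 18.696; AUC_iv,0→∞ = 2002.05 + 18.696 = 2020.746 µg/L·hr
Trapezoidal AUC_0→5 (intranasal spray):
  [0→1]: (0.0+203.9)/2 × 1 = 101.95
  [1→2.5]: (203.9+215.8)/2 × 1.5 = 314.775
  [2.5→3.5]: (215.8+182.8)/2 × 1 = 199.3
  [3.5→4]: (182.8+165.5)/2 × 0.5 = 87.075
  [4→5]: (165.5+133.5)/2 × 1 = 149.5
  Sum = 852.6 µg/L·hr
intranasal spray tail: 133.5/0.23 = 580.435; AUC_ev,0→∞ = 852.6 + 580.435 = 1433.035 µg/L·hr
F = (AUC_ev/D_ev)/(AUC_iv/D_iv) = (1433.035/225)/(2020.746/150) = 6.36904/13.47164 = 0.4728

F = 0.473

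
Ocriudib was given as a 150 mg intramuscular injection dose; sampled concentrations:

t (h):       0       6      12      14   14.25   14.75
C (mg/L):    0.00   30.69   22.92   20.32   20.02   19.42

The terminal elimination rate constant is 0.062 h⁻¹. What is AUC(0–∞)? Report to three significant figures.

AUC = 624 mg/L·h

Trapezoidal AUC_0→14.75:
  [0→6]: (0.00+30.69)/2 × 6 = 92.07
  [6→12]: (30.69+22.92)/2 × 6 = 160.83
  [12→14]: (22.92+20.32)/2 × 2 = 43.24
  [14→14.25]: (20.32+20.02)/2 × 0.25 = 5.0425
  [14.25→14.75]: (20.02+19.42)/2 × 0.5 = 9.86
  Sum = 311.0425 mg/L·h
Extrapolated tail: C_last / k_e = 19.42 / 0.062 = 313.226
AUC_0→∞ = 311.0425 + 313.226 = 624.2685 mg/L·h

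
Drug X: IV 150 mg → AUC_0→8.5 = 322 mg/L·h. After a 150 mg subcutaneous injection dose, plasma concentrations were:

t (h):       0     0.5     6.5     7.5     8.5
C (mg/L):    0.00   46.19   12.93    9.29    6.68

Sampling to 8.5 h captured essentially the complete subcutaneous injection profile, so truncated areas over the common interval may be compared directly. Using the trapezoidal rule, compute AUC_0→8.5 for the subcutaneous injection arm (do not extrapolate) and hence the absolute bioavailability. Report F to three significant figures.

F = 0.646

Trapezoidal AUC_0→8.5 (subcutaneous injection):
  [0→0.5]: (0.00+46.19)/2 × 0.5 = 11.5475
  [0.5→6.5]: (46.19+12.93)/2 × 6 = 177.36
  [6.5→7.5]: (12.93+9.29)/2 × 1 = 11.11
  [7.5→8.5]: (9.29+6.68)/2 × 1 = 7.985
  Sum = 208.0025 mg/L·h
F = (AUC_ev/D_ev)/(AUC_iv/D_iv) = (208.0025/150)/(322/150) = 1.38668/2.14667 = 0.6460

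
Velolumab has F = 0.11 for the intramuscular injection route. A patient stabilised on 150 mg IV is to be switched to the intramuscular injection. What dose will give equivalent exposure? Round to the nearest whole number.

For equal systemic exposure: F × D_ev = D_iv
D_ev = D_iv / F = 150 / 0.11 = 1363.64 mg

D_intramuscular = 1364 mg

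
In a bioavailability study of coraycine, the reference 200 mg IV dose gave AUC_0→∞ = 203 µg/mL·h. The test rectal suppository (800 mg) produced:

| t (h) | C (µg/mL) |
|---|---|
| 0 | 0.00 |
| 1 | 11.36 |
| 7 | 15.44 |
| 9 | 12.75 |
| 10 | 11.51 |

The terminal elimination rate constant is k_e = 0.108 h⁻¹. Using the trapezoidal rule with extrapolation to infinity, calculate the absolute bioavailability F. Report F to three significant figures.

F = 0.287

Trapezoidal AUC_0→10 (rectal suppository):
  [0→1]: (0.00+11.36)/2 × 1 = 5.68
  [1→7]: (11.36+15.44)/2 × 6 = 80.4
  [7→9]: (15.44+12.75)/2 × 2 = 28.19
  [9→10]: (12.75+11.51)/2 × 1 = 12.13
  Sum = 126.4 µg/mL·h
Tail: C_last/k_e = 11.51/0.108 = 106.574
AUC_0→∞ (rectal suppository) = 126.4 + 106.574 = 232.974 µg/mL·h
F = (AUC_ev/D_ev)/(AUC_iv/D_iv) = (232.974/800)/(203/200) = 0.2912175/1.015 = 0.2869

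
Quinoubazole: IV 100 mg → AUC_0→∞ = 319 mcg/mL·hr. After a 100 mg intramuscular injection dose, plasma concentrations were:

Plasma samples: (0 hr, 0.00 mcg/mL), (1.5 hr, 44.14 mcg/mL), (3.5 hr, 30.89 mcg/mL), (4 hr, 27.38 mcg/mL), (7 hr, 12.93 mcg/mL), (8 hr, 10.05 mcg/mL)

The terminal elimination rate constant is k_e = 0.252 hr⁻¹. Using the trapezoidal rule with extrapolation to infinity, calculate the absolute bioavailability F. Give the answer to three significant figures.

F = 0.735

Trapezoidal AUC_0→8 (intramuscular injection):
  [0→1.5]: (0.00+44.14)/2 × 1.5 = 33.105
  [1.5→3.5]: (44.14+30.89)/2 × 2 = 75.03
  [3.5→4]: (30.89+27.38)/2 × 0.5 = 14.5675
  [4→7]: (27.38+12.93)/2 × 3 = 60.465
  [7→8]: (12.93+10.05)/2 × 1 = 11.49
  Sum = 194.6575 mcg/mL·hr
Tail: C_last/k_e = 10.05/0.252 = 39.881
AUC_0→∞ (intramuscular injection) = 194.6575 + 39.881 = 234.5385 mcg/mL·hr
F = (AUC_ev/D_ev)/(AUC_iv/D_iv) = (234.5385/100)/(319/100) = 2.345385/3.19 = 0.7352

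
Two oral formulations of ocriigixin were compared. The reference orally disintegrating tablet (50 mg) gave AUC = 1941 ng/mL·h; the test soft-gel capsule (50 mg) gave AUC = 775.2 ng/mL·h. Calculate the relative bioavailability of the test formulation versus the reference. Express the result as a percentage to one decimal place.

F_rel = 39.9%

F_rel = (AUC_test/D_test) / (AUC_ref/D_ref)
      = (775.2/50) / (1941/50)
      = 15.504 / 38.82 = 0.3994 = 39.94%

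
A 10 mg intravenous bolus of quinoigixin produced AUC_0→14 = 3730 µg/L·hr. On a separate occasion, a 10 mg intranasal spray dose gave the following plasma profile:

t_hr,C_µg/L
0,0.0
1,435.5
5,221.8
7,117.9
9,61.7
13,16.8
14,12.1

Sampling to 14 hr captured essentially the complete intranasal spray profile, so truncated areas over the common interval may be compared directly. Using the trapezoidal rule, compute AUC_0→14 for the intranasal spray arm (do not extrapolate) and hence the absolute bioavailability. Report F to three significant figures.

F = 0.596

Trapezoidal AUC_0→14 (intranasal spray):
  [0→1]: (0.0+435.5)/2 × 1 = 217.75
  [1→5]: (435.5+221.8)/2 × 4 = 1314.6
  [5→7]: (221.8+117.9)/2 × 2 = 339.7
  [7→9]: (117.9+61.7)/2 × 2 = 179.6
  [9→13]: (61.7+16.8)/2 × 4 = 157.0
  [13→14]: (16.8+12.1)/2 × 1 = 14.45
  Sum = 2223.1 µg/L·hr
F = (AUC_ev/D_ev)/(AUC_iv/D_iv) = (2223.1/10)/(3730/10) = 222.31/373 = 0.5960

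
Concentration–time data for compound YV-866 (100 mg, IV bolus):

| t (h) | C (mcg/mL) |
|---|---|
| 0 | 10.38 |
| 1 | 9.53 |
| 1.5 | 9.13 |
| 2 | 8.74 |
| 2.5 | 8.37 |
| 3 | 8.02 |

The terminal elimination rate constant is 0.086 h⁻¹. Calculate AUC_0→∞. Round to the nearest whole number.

AUC = 121 mcg/mL·h

Trapezoidal AUC_0→3:
  [0→1]: (10.38+9.53)/2 × 1 = 9.955
  [1→1.5]: (9.53+9.13)/2 × 0.5 = 4.665
  [1.5→2]: (9.13+8.74)/2 × 0.5 = 4.4675
  [2→2.5]: (8.74+8.37)/2 × 0.5 = 4.2775
  [2.5→3]: (8.37+8.02)/2 × 0.5 = 4.0975
  Sum = 27.4625 mcg/mL·h
Extrapolated tail: C_last / k_e = 8.02 / 0.086 = 93.256
AUC_0→∞ = 27.4625 + 93.256 = 120.7185 mcg/mL·h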